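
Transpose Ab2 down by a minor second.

The second takes the letter from A down to G.
A minor second is 1 semitone; 1 semitone down from Ab2 gives G2.

G2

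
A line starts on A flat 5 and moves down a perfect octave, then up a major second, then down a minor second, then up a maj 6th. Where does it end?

Ab5 down a perfect octave → Ab4 (12 semitones).
Up a major second from Ab4: Bb4 (2 semitones up).
Down a minor second from Bb4: A4 (1 semitone down).
A4 up a major sixth → F#5 (9 semitones).

F sharp 5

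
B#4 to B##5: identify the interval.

augmented 8th

B to B is the same letter name, plus an octave: an octave.
B#4 to B##5 spans 13 semitones — one semitone wider than the perfect octave (12) — giving an augmented octave.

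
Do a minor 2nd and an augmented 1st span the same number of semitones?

A minor second = 1 semitone = an augmented unison; enharmonically equal.

Yes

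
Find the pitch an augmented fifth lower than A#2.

D2

Five letter names down from A: D.
Moving 8 semitones down from A#2 (the size of an augmented fifth) reaches D2.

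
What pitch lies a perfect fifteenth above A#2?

A#4

A fifteenth keeps the letter name A, two octaves up from A.
A perfect fifteenth spans 24 semitones, so from A#2 the target pitch is A#4.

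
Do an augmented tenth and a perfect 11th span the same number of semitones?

Both span 17 semitones: an augmented tenth and a perfect eleventh are the same chromatic distance.

Yes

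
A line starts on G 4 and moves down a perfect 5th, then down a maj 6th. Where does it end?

E flat 3

Down a perfect fifth from G4: C4 (7 semitones down).
Down a major sixth from C4: Eb3 (9 semitones down).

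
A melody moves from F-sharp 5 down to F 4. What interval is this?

augmented octave

Descending from F#5 to F4 is the same interval as ascending F4 to F#5.
F to F is the same letter name, plus an octave, so the interval is some kind of octave.
The perfect octave is 12 semitones; here we have 13, one semitone wider: augmented.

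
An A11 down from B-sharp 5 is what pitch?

F-sharp 4

Four letters down from B (plus an octave) reaches F.
Moving 18 semitones down from B#5 (the size of an augmented eleventh) reaches F#4.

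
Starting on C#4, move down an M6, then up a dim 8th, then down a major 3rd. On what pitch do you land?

Cb4

A major sixth down from C#4 is E3.
A diminished octave up from E3 is Eb4.
A major third down from Eb4 is Cb4.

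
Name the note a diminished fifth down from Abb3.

Db3

The fifth takes the letter from A down to D.
A diminished fifth spans 6 semitones, so from Abb3 the target pitch is Db3.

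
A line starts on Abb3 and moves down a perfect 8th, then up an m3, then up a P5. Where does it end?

Abb3 down a perfect octave → Abb2 (12 semitones).
Abb2 up a minor third → Cbb3 (3 semitones).
Up a perfect fifth from Cbb3: Gbb3 (7 semitones up).

Gbb3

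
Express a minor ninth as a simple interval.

Subtracting seven from the interval number removes an octave: 9 − 7 = 2.
Quality carries through unchanged, so the simple form is a minor second.

minor second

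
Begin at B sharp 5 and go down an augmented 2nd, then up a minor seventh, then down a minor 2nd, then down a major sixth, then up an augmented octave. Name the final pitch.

A sharp 6

B#5 down an augmented second → A5 (3 semitones).
A minor seventh up from A5 is G6.
A minor second down from G6 is F#6.
Down a major sixth from F#6: A5 (9 semitones down).
An augmented octave up from A5 is A#6.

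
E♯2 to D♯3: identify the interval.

E to D spans seven letter names (E-F-G-A-B-C-D) — that makes it a seventh of some quality.
E#2 to D#3 is 10 semitones, a half step short of the major seventh (11), so this is minor.

m7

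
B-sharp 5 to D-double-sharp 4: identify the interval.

Descending from B#5 to D##4 is the same interval as ascending D##4 to B#5.
D to B spans six letter names (D-E-F-G-A-B), plus an octave, so the interval is some kind of thirteenth.
A major thirteenth would be 21 semitones, but D##4 to B#5 is 20 — one semitone narrower, making it a minor thirteenth.
(Equivalently, a compound minor sixth: a minor sixth plus an octave.)

minor thirteenth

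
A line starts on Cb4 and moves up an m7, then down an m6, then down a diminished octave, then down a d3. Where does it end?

B#2

Cb4 up a minor seventh → Bbb4 (10 semitones).
Down a minor sixth from Bbb4: Db4 (8 semitones down).
Down a diminished octave from Db4: D3 (11 semitones down).
D3 down a diminished third → B#2 (2 semitones).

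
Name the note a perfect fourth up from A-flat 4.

The fourth takes the letter from A up to D.
A perfect fourth spans 5 semitones, so from Ab4 the target pitch is Db5.

D-flat 5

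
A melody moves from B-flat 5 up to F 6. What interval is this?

B to F spans five letter names (B-C-D-E-F) — that makes it a fifth of some quality.
Bb5 to F6 is 7 semitones, matching the perfect fifth exactly, so the quality is perfect.

perfect fifth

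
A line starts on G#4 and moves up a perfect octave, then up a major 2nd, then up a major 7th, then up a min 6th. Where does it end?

E#7

A perfect octave up from G#4 is G#5.
G#5 up a major second → A#5 (2 semitones).
Up a major seventh from A#5: G##6 (11 semitones up).
G##6 up a minor sixth → E#7 (8 semitones).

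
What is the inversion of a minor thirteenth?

M3

First reduce the compound minor thirteenth to its simple form, a minor sixth.
The rule of nine gives the new number: 9 − 6 = 3, so a sixth becomes a third.
And minor becomes major under inversion, so we get a major third.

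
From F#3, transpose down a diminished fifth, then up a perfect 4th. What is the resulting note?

Down a diminished fifth from F#3: B#2 (6 semitones down).
A perfect fourth up from B#2 is E#3.

E#3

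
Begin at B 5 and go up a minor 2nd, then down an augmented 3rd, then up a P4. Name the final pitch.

Up a minor second from B5: C6 (1 semitone up).
C6 down an augmented third → Abb5 (5 semitones).
Up a perfect fourth from Abb5: Dbb6 (5 semitones up).

D double-flat 6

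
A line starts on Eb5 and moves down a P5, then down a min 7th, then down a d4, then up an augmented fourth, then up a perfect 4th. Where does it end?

E#4

Down a perfect fifth from Eb5: Ab4 (7 semitones down).
A minor seventh down from Ab4 is Bb3.
Bb3 down a diminished fourth → F#3 (4 semitones).
Up an augmented fourth from F#3: B#3 (6 semitones up).
A perfect fourth up from B#3 is E#4.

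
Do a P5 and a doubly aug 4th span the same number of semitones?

A perfect fifth = 7 semitones = a doubly augmented fourth; enharmonically equal.

Yes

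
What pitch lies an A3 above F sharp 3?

A double-sharp 3

Three letter names up from F: A.
An augmented third is 5 semitones; 5 semitones up from F#3 gives A##3.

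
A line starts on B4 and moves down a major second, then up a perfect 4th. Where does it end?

A major second down from B4 is A4.
A4 up a perfect fourth → D5 (5 semitones).

D5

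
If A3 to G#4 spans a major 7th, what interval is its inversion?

Inverted interval numbers add to nine, so a seventh pairs with a second (7 + 2 = 9).
Quality inverts too: major becomes minor. That makes the inversion a minor second.

minor 2nd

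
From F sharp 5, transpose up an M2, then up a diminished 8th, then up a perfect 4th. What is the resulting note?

A major second up from F#5 is G#5.
A diminished octave up from G#5 is G6.
A perfect fourth up from G6 is C7.

C 7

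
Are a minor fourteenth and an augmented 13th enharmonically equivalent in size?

Yes

Both span 22 semitones: a minor fourteenth and an augmented thirteenth are the same chromatic distance.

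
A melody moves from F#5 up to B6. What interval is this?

P11

F to B spans four letter names (F-G-A-B), plus an octave: an eleventh.
The perfect eleventh spans 17 semitones, and F#5 to B6 is exactly 17 semitones — so this is a perfect eleventh.
(Equivalently, a compound perfect fourth: a perfect fourth plus an octave.)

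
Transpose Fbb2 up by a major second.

Gbb2

The second takes the letter from F up to G.
A major second spans 2 semitones, so from Fbb2 the target pitch is Gbb2.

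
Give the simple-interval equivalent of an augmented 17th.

Subtracting seven from the interval number removes an octave: 17 − 14 = 3.
That makes an augmented seventeenth a compound augmented third — 2 octaves plus an augmented third.

augmented third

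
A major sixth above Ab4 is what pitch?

Counting six letter names up from A lands on F.
Moving 9 semitones up from Ab4 (the size of a major sixth) reaches F5.

F5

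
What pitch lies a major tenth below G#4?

E3

Counting three letter names plus an octave down from G lands on E.
A major tenth is 16 semitones; 16 semitones down from G#4 gives E3.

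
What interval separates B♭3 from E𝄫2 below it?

augmented twelfth

Descending from Bb3 to Ebb2 is the same interval as ascending Ebb2 to Bb3.
E to B spans five letter names (E-F-G-A-B), plus an octave: a twelfth.
The perfect twelfth is 19 semitones; here we have 20, one semitone wider: augmented.
(Equivalently, a compound augmented fifth: an augmented fifth plus an octave.)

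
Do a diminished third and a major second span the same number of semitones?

A diminished third spans 2 semitones, and a major second also spans 2 semitones — they're enharmonic.

Yes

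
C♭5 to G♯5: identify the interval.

doubly augmented fifth

C to G spans five letter names (C-D-E-F-G), so the interval is some kind of fifth.
A perfect fifth would be 7 semitones; Cb5 to G#5 is 9, two semitones wider, so the interval is doubly augmented.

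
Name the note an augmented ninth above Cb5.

D6

Two letters up from C (plus an octave) reaches D.
Moving 15 semitones up from Cb5 (the size of an augmented ninth) reaches D6.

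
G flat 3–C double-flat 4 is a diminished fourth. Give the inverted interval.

Interval numbers invert to sum to nine: 4 + 5 = 9, so a fourth inverts to a fifth.
The quality also flips — diminished becomes augmented — giving an augmented fifth.

A5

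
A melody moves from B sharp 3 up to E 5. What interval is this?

diminished eleventh

B to E spans four letter names (B-C-D-E), plus an octave, so the interval is some kind of eleventh.
B#3 to E5 spans 16 semitones — one semitone narrower than the perfect eleventh (17) — giving a diminished eleventh.
(Equivalently, a compound diminished fourth: a diminished fourth plus an octave.)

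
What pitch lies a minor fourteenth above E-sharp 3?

The fourteenth's letter: E up seven letter names plus an octave → D.
A minor fourteenth is 22 semitones; 22 semitones up from E#3 gives D#5.

D-sharp 5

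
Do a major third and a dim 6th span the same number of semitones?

No

4 semitones (major third) vs 7 semitones (diminished sixth): not equal.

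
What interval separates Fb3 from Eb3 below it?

minor second

Descending from Fb3 to Eb3 is the same interval as ascending Eb3 to Fb3.
E to F spans two letter names (E-F) — that makes it a second of some quality.
At 1 semitone, Eb3→Fb3 falls one short of a major second: minor.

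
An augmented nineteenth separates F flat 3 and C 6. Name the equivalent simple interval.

augmented fifth

Each octave removed subtracts seven from the number: 19 − 14 = 5.
That makes an augmented nineteenth a compound augmented fifth — 2 octaves plus an augmented fifth.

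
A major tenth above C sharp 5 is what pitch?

E sharp 6

Counting three letter names plus an octave up from C lands on E.
A major tenth spans 16 semitones, so from C#5 the target pitch is E#6.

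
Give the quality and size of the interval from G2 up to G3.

G to G is the same letter name, plus an octave: an octave.
G2 to G3 is 12 semitones, matching the perfect octave exactly, so the quality is perfect.

perfect 8th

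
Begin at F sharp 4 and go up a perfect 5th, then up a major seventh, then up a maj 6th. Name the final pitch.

G double-sharp 6

A perfect fifth up from F#4 is C#5.
Up a major seventh from C#5: B#5 (11 semitones up).
Up a major sixth from B#5: G##6 (9 semitones up).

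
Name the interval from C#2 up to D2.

C to D spans two letter names (C-D) — that makes it a second of some quality.
A major second would be 2 semitones, but C#2 to D2 is 1 — one semitone narrower, making it a minor second.

minor second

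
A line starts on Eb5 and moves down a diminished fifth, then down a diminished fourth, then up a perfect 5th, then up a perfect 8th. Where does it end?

Eb5 down a diminished fifth → A4 (6 semitones).
Down a diminished fourth from A4: E#4 (4 semitones down).
A perfect fifth up from E#4 is B#4.
B#4 up a perfect octave → B#5 (12 semitones).

B#5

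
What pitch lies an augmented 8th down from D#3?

An octave keeps the letter name D, an octave down from D.
An augmented octave spans 13 semitones, so from D#3 the target pitch is D2.

D2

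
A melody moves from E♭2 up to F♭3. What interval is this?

E to F spans two letter names (E-F), plus an octave: a ninth.
Eb2 to Fb3 is 13 semitones, a half step short of the major ninth (14), so this is minor.
(Equivalently, a compound minor second: a minor second plus an octave.)

minor ninth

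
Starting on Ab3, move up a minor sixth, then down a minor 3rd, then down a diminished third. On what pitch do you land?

A minor sixth up from Ab3 is Fb4.
Fb4 down a minor third → Db4 (3 semitones).
A diminished third down from Db4 is B3.

B3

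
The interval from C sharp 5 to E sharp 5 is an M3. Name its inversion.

m6

The rule of nine gives the new number: 9 − 3 = 6, so a third becomes a sixth.
Quality inverts too: major becomes minor. That makes the inversion a minor sixth.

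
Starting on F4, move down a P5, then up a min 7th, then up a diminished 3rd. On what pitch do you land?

A perfect fifth down from F4 is Bb3.
A minor seventh up from Bb3 is Ab4.
Up a diminished third from Ab4: Cbb5 (2 semitones up).

Cbb5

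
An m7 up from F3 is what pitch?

Counting seven letter names up from F lands on E.
A minor seventh spans 10 semitones, so from F3 the target pitch is Eb4.

Eb4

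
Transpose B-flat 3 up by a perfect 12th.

Counting five letter names plus an octave up from B lands on F.
A perfect twelfth spans 19 semitones, so from Bb3 the target pitch is F5.

F 5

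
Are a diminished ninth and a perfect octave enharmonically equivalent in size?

Both span 12 semitones: a diminished ninth and a perfect octave are the same chromatic distance.

Yes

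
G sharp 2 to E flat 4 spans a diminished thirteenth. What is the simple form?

Subtracting seven from the interval number removes an octave: 13 − 7 = 6.
That makes a diminished thirteenth a compound diminished sixth — an octave plus a diminished sixth.

diminished 6th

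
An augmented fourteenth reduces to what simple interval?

Take out an octave (7 from the number): 14 − 7 = 7.
Quality carries through unchanged, so the simple form is an augmented seventh.

augmented 7th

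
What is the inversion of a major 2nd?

m7

Inverted interval numbers add to nine, so a second pairs with a seventh (2 + 7 = 9).
And major becomes minor under inversion, so we get a minor seventh.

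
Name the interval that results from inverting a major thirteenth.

First reduce the compound major thirteenth to its simple form, a major sixth.
Inverted interval numbers add to nine, so a sixth pairs with a third (6 + 3 = 9).
The quality also flips — major becomes minor — giving a minor third.

m3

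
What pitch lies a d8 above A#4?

A5

For an octave the letter name doesn't change: still A, an octave up.
A diminished octave is 11 semitones; 11 semitones up from A#4 gives A5.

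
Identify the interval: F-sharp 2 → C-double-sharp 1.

Descending from F#2 to C##1 is the same interval as ascending C##1 to F#2.
C to F spans four letter names (C-D-E-F), plus an octave, so the interval is some kind of eleventh.
C##1 to F#2 spans 16 semitones — one semitone narrower than the perfect eleventh (17) — giving a diminished eleventh.
(Equivalently, a compound diminished fourth: a diminished fourth plus an octave.)

diminished eleventh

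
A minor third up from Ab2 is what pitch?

Three letter names up from A: C.
A minor third spans 3 semitones, so from Ab2 the target pitch is Cb3.

Cb3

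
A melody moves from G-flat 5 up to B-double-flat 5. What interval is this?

G to B spans three letter names (G-A-B): a third.
Gb5 to Bbb5 is 3 semitones, a half step short of the major third (4), so this is minor.

minor 3rd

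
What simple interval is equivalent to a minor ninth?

m2

Take out an octave (7 from the number): 9 − 7 = 2.
Quality carries through unchanged, so the simple form is a minor second.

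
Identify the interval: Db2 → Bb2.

major sixth

D to B spans six letter names (D-E-F-G-A-B): a sixth.
The major sixth spans 9 semitones, and Db2 to Bb2 is exactly 9 semitones — so this is a major sixth.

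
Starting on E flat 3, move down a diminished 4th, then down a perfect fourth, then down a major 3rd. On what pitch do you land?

Down a diminished fourth from Eb3: B2 (4 semitones down).
B2 down a perfect fourth → F#2 (5 semitones).
A major third down from F#2 is D2.

D 2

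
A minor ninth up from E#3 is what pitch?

Counting two letter names plus an octave up from E lands on F.
Moving 13 semitones up from E#3 (the size of a minor ninth) reaches F#4.

F#4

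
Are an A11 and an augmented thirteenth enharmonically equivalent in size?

An augmented eleventh spans 18 semitones; an augmented thirteenth spans 22 semitones. They differ by 4.

No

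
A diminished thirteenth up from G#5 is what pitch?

Six letters up from G (plus an octave) reaches E.
Moving 19 semitones up from G#5 (the size of a diminished thirteenth) reaches Eb7.

Eb7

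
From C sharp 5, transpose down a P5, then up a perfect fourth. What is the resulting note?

Down a perfect fifth from C#5: F#4 (7 semitones down).
Up a perfect fourth from F#4: B4 (5 semitones up).

B 4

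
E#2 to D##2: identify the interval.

Descending from E#2 to D##2 is the same interval as ascending D##2 to E#2.
D to E spans two letter names (D-E), so the interval is some kind of second.
A major second would be 2 semitones, but D##2 to E#2 is 1 — one semitone narrower, making it a minor second.

minor second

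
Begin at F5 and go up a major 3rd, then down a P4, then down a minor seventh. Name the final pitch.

F#4

A major third up from F5 is A5.
A perfect fourth down from A5 is E5.
Down a minor seventh from E5: F#4 (10 semitones down).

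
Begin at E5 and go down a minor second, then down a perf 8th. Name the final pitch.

Down a minor second from E5: D#5 (1 semitone down).
D#5 down a perfect octave → D#4 (12 semitones).

D#4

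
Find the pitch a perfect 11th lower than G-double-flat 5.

Four letters down from G (plus an octave) reaches D.
Moving 17 semitones down from Gbb5 (the size of a perfect eleventh) reaches Dbb4.

D-double-flat 4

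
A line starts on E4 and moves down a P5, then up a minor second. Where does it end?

E4 down a perfect fifth → A3 (7 semitones).
A3 up a minor second → Bb3 (1 semitone).

Bb3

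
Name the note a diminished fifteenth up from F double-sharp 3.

A fifteenth keeps the letter name F, two octaves up from F.
Moving 23 semitones up from F##3 (the size of a diminished fifteenth) reaches F#5.

F sharp 5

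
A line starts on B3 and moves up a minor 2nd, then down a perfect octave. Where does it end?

C3

B3 up a minor second → C4 (1 semitone).
Down a perfect octave from C4: C3 (12 semitones down).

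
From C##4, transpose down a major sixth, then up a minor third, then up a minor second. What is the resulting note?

C##4 down a major sixth → E#3 (9 semitones).
A minor third up from E#3 is G#3.
Up a minor second from G#3: A3 (1 semitone up).

A3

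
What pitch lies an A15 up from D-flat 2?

The letter stays D (same as the start), shifted two octaves up.
Moving 25 semitones up from Db2 (the size of an augmented fifteenth) reaches D4.

D 4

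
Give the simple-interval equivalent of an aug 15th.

A8

Take out an octave (7 from the number): 15 − 7 = 8.
So an augmented fifteenth is an octave plus an augmented octave. The quality is unchanged.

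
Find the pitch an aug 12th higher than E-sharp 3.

B-double-sharp 4

The twelfth's letter: E up five letter names plus an octave → B.
An augmented twelfth is 20 semitones; 20 semitones up from E#3 gives B##4.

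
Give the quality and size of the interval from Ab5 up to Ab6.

perfect octave

A to A is the same letter name, plus an octave — that makes it an octave of some quality.
The perfect octave spans 12 semitones, and Ab5 to Ab6 is exactly 12 semitones — so this is a perfect octave.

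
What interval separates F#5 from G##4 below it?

Descending from F#5 to G##4 is the same interval as ascending G##4 to F#5.
G to F spans seven letter names (G-A-B-C-D-E-F), so the interval is some kind of seventh.
The major seventh is 11 semitones; here we have 9, two semitones narrower: diminished.

diminished seventh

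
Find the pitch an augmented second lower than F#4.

The second takes the letter from F down to E.
An augmented second is 3 semitones; 3 semitones down from F#4 gives Eb4.

Eb4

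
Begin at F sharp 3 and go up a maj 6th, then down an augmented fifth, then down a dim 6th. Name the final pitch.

F#3 up a major sixth → D#4 (9 semitones).
An augmented fifth down from D#4 is G3.
A diminished sixth down from G3 is B#2.

B sharp 2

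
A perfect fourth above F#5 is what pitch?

B5

Counting four letter names up from F lands on B.
Moving 5 semitones up from F#5 (the size of a perfect fourth) reaches B5.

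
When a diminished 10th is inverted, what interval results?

augmented sixth

First reduce the compound diminished tenth to its simple form, a diminished third.
Inverted interval numbers add to nine, so a third pairs with a sixth (3 + 6 = 9).
The quality also flips — diminished becomes augmented — giving an augmented sixth.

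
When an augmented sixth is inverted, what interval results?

The rule of nine gives the new number: 9 − 6 = 3, so a sixth becomes a third.
Quality inverts too: augmented becomes diminished. That makes the inversion a diminished third.

d3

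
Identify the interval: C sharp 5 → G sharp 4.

Descending from C#5 to G#4 is the same interval as ascending G#4 to C#5.
G to C spans four letter names (G-A-B-C): a fourth.
Counting semitones, G#4→C#5 is 5, which is the perfect fourth.

P4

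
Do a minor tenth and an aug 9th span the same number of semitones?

A minor tenth = 15 semitones = an augmented ninth; enharmonically equal.

Yes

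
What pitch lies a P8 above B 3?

An octave keeps the letter name B, an octave up from B.
A perfect octave spans 12 semitones, so from B3 the target pitch is B4.

B 4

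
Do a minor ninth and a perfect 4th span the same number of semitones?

13 semitones (minor ninth) vs 5 semitones (perfect fourth): not equal.

No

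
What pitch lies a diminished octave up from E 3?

The letter stays E (same as the start), shifted an octave up.
A diminished octave is 11 semitones; 11 semitones up from E3 gives Eb4.

E flat 4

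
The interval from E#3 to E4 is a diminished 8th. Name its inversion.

Inverted interval numbers add to nine, so an octave pairs with a unison (8 + 1 = 9).
Quality inverts too: diminished becomes augmented. That makes the inversion an augmented unison.

A1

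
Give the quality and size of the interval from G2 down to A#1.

d7

Descending from G2 to A#1 is the same interval as ascending A#1 to G2.
A to G spans seven letter names (A-B-C-D-E-F-G) — that makes it a seventh of some quality.
The major seventh is 11 semitones; here we have 9, two semitones narrower: diminished.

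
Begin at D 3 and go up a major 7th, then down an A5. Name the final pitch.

D3 up a major seventh → C#4 (11 semitones).
An augmented fifth down from C#4 is F3.

F 3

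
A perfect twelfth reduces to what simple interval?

Each octave removed subtracts seven from the number: 12 − 7 = 5.
Quality carries through unchanged, so the simple form is a perfect fifth.

perfect 5th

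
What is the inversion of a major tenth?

First reduce the compound major tenth to its simple form, a major third.
The rule of nine gives the new number: 9 − 3 = 6, so a third becomes a sixth.
The quality also flips — major becomes minor — giving a minor sixth.

minor sixth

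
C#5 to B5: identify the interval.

C to B spans seven letter names (C-D-E-F-G-A-B), so the interval is some kind of seventh.
At 10 semitones, C#5→B5 falls one short of a major seventh: minor.

m7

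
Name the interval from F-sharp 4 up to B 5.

perfect eleventh

F to B spans four letter names (F-G-A-B), plus an octave: an eleventh.
F#4 to B5 is 17 semitones, matching the perfect eleventh exactly, so the quality is perfect.
(Equivalently, a compound perfect fourth: a perfect fourth plus an octave.)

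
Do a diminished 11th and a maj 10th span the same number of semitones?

Yes

A diminished eleventh spans 16 semitones, and a major tenth also spans 16 semitones — they're enharmonic.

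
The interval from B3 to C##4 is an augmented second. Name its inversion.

Interval numbers invert to sum to nine: 2 + 7 = 9, so a second inverts to a seventh.
The quality also flips — augmented becomes diminished — giving a diminished seventh.

diminished 7th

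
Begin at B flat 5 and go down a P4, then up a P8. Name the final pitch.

A perfect fourth down from Bb5 is F5.
A perfect octave up from F5 is F6.

F 6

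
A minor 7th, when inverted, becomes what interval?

M2

Interval numbers invert to sum to nine: 7 + 2 = 9, so a seventh inverts to a second.
Quality inverts too: minor becomes major. That makes the inversion a major second.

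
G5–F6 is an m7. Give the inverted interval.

Inverted interval numbers add to nine, so a seventh pairs with a second (7 + 2 = 9).
The quality also flips — minor becomes major — giving a major second.

major 2nd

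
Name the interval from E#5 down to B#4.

perfect fourth

Descending from E#5 to B#4 is the same interval as ascending B#4 to E#5.
B to E spans four letter names (B-C-D-E): a fourth.
The perfect fourth spans 5 semitones, and B#4 to E#5 is exactly 5 semitones — so this is a perfect fourth.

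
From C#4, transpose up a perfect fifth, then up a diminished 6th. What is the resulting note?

Eb5

Up a perfect fifth from C#4: G#4 (7 semitones up).
G#4 up a diminished sixth → Eb5 (7 semitones).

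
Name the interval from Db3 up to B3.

augmented sixth

D to B spans six letter names (D-E-F-G-A-B): a sixth.
Db3 to B3 spans 10 semitones — one semitone wider than the major sixth (9) — giving an augmented sixth.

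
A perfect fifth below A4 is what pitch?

Five letter names down from A: D.
Moving 7 semitones down from A4 (the size of a perfect fifth) reaches D4.

D4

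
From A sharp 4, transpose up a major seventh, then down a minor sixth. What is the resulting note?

B double-sharp 4

Up a major seventh from A#4: G##5 (11 semitones up).
A minor sixth down from G##5 is B##4.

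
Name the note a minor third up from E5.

Counting three letter names up from E lands on G.
A minor third spans 3 semitones, so from E5 the target pitch is G5.

G5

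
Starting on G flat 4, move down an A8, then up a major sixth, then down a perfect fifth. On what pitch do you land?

Gb4 down an augmented octave → Gbb3 (13 semitones).
Gbb3 up a major sixth → Ebb4 (9 semitones).
Down a perfect fifth from Ebb4: Abb3 (7 semitones down).

A double-flat 3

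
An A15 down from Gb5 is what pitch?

The letter stays G (same as the start), shifted two octaves down.
An augmented fifteenth spans 25 semitones, so from Gb5 the target pitch is Gbb3.

Gbb3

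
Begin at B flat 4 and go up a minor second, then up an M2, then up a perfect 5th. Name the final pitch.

A flat 5

A minor second up from Bb4 is Cb5.
Up a major second from Cb5: Db5 (2 semitones up).
A perfect fifth up from Db5 is Ab5.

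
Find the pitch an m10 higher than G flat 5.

The tenth's letter: G up three letter names plus an octave → B.
A minor tenth is 15 semitones; 15 semitones up from Gb5 gives Bbb6.

B double-flat 6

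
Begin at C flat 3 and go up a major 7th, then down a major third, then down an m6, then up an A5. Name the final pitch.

Up a major seventh from Cb3: Bb3 (11 semitones up).
Bb3 down a major third → Gb3 (4 semitones).
A minor sixth down from Gb3 is Bb2.
Up an augmented fifth from Bb2: F#3 (8 semitones up).

F sharp 3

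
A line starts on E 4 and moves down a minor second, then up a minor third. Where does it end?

E4 down a minor second → D#4 (1 semitone).
D#4 up a minor third → F#4 (3 semitones).

F sharp 4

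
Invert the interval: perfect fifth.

perfect 4th

Interval numbers invert to sum to nine: 5 + 4 = 9, so a fifth inverts to a fourth.
Quality inverts too: perfect stays perfect. That makes the inversion a perfect fourth.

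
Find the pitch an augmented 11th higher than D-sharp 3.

Counting four letter names plus an octave up from D lands on G.
An augmented eleventh is 18 semitones; 18 semitones up from D#3 gives G##4.

G-double-sharp 4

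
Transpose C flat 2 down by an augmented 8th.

For an octave the letter name doesn't change: still C, an octave down.
Moving 13 semitones down from Cb2 (the size of an augmented octave) reaches Cbb1.

C double-flat 1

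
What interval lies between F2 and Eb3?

m7

F to E spans seven letter names (F-G-A-B-C-D-E): a seventh.
A major seventh would be 11 semitones, but F2 to Eb3 is 10 — one semitone narrower, making it a minor seventh.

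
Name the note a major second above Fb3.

Counting two letter names up from F lands on G.
A major second spans 2 semitones, so from Fb3 the target pitch is Gb3.

Gb3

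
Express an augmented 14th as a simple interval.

Each octave removed subtracts seven from the number: 14 − 7 = 7.
That makes an augmented fourteenth a compound augmented seventh — an octave plus an augmented seventh.

augmented 7th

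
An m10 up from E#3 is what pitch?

G#4

Counting three letter names plus an octave up from E lands on G.
A minor tenth is 15 semitones; 15 semitones up from E#3 gives G#4.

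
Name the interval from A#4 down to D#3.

perfect 12th

Descending from A#4 to D#3 is the same interval as ascending D#3 to A#4.
D to A spans five letter names (D-E-F-G-A), plus an octave: a twelfth.
D#3 to A#4 is 19 semitones, matching the perfect twelfth exactly, so the quality is perfect.
(Equivalently, a compound perfect fifth: a perfect fifth plus an octave.)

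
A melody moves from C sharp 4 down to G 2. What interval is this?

augmented eleventh

Descending from C#4 to G2 is the same interval as ascending G2 to C#4.
G to C spans four letter names (G-A-B-C), plus an octave, so the interval is some kind of eleventh.
A perfect eleventh would be 17 semitones; G2 to C#4 is 18, one semitone wider, so the interval is augmented.
(Equivalently, a compound augmented fourth: an augmented fourth plus an octave.)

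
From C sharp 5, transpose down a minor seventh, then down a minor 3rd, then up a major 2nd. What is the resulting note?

C double-sharp 4

C#5 down a minor seventh → D#4 (10 semitones).
A minor third down from D#4 is B#3.
B#3 up a major second → C##4 (2 semitones).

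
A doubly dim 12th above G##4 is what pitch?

D6

Five letters up from G (plus an octave) reaches D.
A doubly diminished twelfth spans 17 semitones, so from G##4 the target pitch is D6.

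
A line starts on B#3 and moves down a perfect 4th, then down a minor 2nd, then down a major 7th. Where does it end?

F##2

B#3 down a perfect fourth → F##3 (5 semitones).
A minor second down from F##3 is E##3.
A major seventh down from E##3 is F##2.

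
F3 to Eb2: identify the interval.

M9

Descending from F3 to Eb2 is the same interval as ascending Eb2 to F3.
E to F spans two letter names (E-F), plus an octave: a ninth.
The major ninth spans 14 semitones, and Eb2 to F3 is exactly 14 semitones — so this is a major ninth.
(Equivalently, a compound major second: a major second plus an octave.)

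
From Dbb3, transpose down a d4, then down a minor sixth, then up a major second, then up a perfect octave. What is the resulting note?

D3

Dbb3 down a diminished fourth → Ab2 (4 semitones).
Ab2 down a minor sixth → C2 (8 semitones).
A major second up from C2 is D2.
A perfect octave up from D2 is D3.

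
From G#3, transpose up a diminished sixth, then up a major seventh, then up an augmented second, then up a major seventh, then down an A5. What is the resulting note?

G#5

Up a diminished sixth from G#3: Eb4 (7 semitones up).
Up a major seventh from Eb4: D5 (11 semitones up).
Up an augmented second from D5: E#5 (3 semitones up).
A major seventh up from E#5 is D##6.
An augmented fifth down from D##6 is G#5.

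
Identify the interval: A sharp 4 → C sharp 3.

major thirteenth

Descending from A#4 to C#3 is the same interval as ascending C#3 to A#4.
C to A spans six letter names (C-D-E-F-G-A), plus an octave, so the interval is some kind of thirteenth.
C#3 to A#4 is 21 semitones, matching the major thirteenth exactly, so the quality is major.
(Equivalently, a compound major sixth: a major sixth plus an octave.)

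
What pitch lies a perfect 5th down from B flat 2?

Counting five letter names down from B lands on E.
A perfect fifth is 7 semitones; 7 semitones down from Bb2 gives Eb2.

E flat 2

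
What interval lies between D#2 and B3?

D to B spans six letter names (D-E-F-G-A-B), plus an octave — that makes it a thirteenth of some quality.
A major thirteenth would be 21 semitones, but D#2 to B3 is 20 — one semitone narrower, making it a minor thirteenth.
(Equivalently, a compound minor sixth: a minor sixth plus an octave.)

m13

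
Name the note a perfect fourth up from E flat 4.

Four letter names up from E: A.
Moving 5 semitones up from Eb4 (the size of a perfect fourth) reaches Ab4.

A flat 4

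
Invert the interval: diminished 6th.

The rule of nine gives the new number: 9 − 6 = 3, so a sixth becomes a third.
The quality also flips — diminished becomes augmented — giving an augmented third.

augmented third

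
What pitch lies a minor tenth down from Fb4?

Db3

The tenth's letter: F down three letter names plus an octave → D.
A minor tenth is 15 semitones; 15 semitones down from Fb4 gives Db3.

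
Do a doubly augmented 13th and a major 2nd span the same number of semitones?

No

A doubly augmented thirteenth is 23 semitones but a major second is 2 semitones — different sizes.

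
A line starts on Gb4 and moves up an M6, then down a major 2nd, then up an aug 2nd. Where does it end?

A major sixth up from Gb4 is Eb5.
Down a major second from Eb5: Db5 (2 semitones down).
An augmented second up from Db5 is E5.

E5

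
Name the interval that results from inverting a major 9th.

First reduce the compound major ninth to its simple form, a major second.
The rule of nine gives the new number: 9 − 2 = 7, so a second becomes a seventh.
And major becomes minor under inversion, so we get a minor seventh.

m7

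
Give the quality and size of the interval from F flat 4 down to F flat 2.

perfect 15th

Descending from Fb4 to Fb2 is the same interval as ascending Fb2 to Fb4.
F to F is the same letter name, plus 2 octaves: a fifteenth.
Counting semitones, Fb2→Fb4 is 24, which is the perfect fifteenth.
(Equivalently, a compound perfect octave: a perfect octave plus an octave.)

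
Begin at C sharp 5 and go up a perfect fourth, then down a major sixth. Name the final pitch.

A perfect fourth up from C#5 is F#5.
Down a major sixth from F#5: A4 (9 semitones down).

A 4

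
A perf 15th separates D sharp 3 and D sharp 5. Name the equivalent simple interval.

Each octave removed subtracts seven from the number: 15 − 7 = 8.
Quality carries through unchanged, so the simple form is a perfect octave.

perfect octave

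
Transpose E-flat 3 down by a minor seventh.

The seventh takes the letter from E down to F.
Moving 10 semitones down from Eb3 (the size of a minor seventh) reaches F2.

F 2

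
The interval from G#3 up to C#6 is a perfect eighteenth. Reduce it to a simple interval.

Each octave removed subtracts seven from the number: 18 − 14 = 4.
That makes a perfect eighteenth a compound perfect fourth — 2 octaves plus a perfect fourth.

perfect 4th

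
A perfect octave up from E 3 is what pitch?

An octave keeps the letter name E, an octave up from E.
A perfect octave spans 12 semitones, so from E3 the target pitch is E4.

E 4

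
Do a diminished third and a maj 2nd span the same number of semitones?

A diminished third = 2 semitones = a major second; enharmonically equal.

Yes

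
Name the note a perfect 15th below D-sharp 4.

A fifteenth keeps the letter name D, two octaves down from D.
A perfect fifteenth spans 24 semitones, so from D#4 the target pitch is D#2.

D-sharp 2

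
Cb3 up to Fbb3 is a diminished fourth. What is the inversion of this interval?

augmented 5th

Inverted interval numbers add to nine, so a fourth pairs with a fifth (4 + 5 = 9).
Quality inverts too: diminished becomes augmented. That makes the inversion an augmented fifth.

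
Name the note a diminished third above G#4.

Three letter names up from G: B.
A diminished third spans 2 semitones, so from G#4 the target pitch is Bb4.

Bb4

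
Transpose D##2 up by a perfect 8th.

An octave keeps the letter name D, an octave up from D.
A perfect octave is 12 semitones; 12 semitones up from D##2 gives D##3.

D##3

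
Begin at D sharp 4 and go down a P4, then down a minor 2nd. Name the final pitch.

G double-sharp 3

Down a perfect fourth from D#4: A#3 (5 semitones down).
A#3 down a minor second → G##3 (1 semitone).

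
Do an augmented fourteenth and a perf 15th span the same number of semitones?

Yes

An augmented fourteenth = 24 semitones = a perfect fifteenth; enharmonically equal.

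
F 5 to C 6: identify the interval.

perfect fifth

F to C spans five letter names (F-G-A-B-C), so the interval is some kind of fifth.
The perfect fifth spans 7 semitones, and F5 to C6 is exactly 7 semitones — so this is a perfect fifth.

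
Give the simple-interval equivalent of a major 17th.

Subtracting seven from the interval number removes an octave: 17 − 14 = 3.
So a major seventeenth is 2 octaves plus a major third. The quality is unchanged.

major third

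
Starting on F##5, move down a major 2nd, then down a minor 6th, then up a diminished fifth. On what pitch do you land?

D#5

Down a major second from F##5: E#5 (2 semitones down).
A minor sixth down from E#5 is G##4.
A diminished fifth up from G##4 is D#5.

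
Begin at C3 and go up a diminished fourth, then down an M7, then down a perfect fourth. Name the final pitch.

Dbb2

Up a diminished fourth from C3: Fb3 (4 semitones up).
Fb3 down a major seventh → Gbb2 (11 semitones).
Down a perfect fourth from Gbb2: Dbb2 (5 semitones down).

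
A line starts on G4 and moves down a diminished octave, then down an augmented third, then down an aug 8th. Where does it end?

G4 down a diminished octave → G#3 (11 semitones).
G#3 down an augmented third → Eb3 (5 semitones).
Down an augmented octave from Eb3: Ebb2 (13 semitones down).

Ebb2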